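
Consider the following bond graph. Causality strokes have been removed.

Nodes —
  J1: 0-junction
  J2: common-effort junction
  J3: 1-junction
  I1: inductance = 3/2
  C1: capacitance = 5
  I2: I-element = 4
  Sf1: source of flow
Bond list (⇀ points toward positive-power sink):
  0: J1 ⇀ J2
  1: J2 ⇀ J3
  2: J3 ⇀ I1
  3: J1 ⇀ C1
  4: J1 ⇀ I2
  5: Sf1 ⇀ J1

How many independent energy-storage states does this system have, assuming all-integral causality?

#5 →Sf1  (source Sf1 imposes f)
#2 →I1  (prefer integral on I1)
#1 →J3  (J3: bond 2 brought flow, rest push out)
#0 →J2  (J2 needs exactly one e-in)
#3 →J1  (C1 integral (e out))
#4 →I2  (0-jn J1 has e-setter on 3)

3  (C1, I1, I2 all integral)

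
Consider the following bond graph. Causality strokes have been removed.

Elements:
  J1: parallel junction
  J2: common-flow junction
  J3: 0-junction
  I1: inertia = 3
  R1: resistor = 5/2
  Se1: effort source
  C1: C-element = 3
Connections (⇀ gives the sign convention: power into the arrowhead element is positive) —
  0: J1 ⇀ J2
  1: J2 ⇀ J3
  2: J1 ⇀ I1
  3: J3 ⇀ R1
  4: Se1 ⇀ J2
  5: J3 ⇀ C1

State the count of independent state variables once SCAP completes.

bond 4 →J2  (Se1 (Se) sets effort on bond)
bond 2 →I1  (I1 outputs flow p/I1)
bond 0 →J1  (J1 needs exactly one e-in)
bond 1 →J2  (J2 flow already set via bond 0)
bond 5 →J3  (C1 outputs effort q/C1)
bond 3 →R1  (0-jn J3 has e-setter on 5)

2  (C1, I1 all integral)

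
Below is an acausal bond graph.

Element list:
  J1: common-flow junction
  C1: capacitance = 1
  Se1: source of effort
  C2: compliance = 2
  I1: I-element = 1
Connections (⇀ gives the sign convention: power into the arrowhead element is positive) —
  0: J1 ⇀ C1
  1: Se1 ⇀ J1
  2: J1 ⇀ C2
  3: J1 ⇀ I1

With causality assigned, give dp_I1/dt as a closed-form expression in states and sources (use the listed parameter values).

dp_I1/dt = E_Se1 - q_C1 - q_C2/2

β1 stroke at J1  (Se1: effort source, stroke at far end)
β0 stroke at J1  (C1 integral (e out))
β2 stroke at J1  (C2 integral (e out))
β3 stroke at I1  (only one flow-in slot at J1)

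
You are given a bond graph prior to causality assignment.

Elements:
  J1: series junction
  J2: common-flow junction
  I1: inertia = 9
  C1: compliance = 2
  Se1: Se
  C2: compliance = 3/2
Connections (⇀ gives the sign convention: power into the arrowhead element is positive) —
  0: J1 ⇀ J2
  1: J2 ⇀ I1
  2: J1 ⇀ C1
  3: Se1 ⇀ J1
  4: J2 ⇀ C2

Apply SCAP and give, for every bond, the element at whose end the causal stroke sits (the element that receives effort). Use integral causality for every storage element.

#3 |J1  (Se1 fixes effort; stroke away)
#1 |I1  (I1 outputs flow p/I1)
#0 |J2  (J2 flow already set via bond 1)
#4 |J2  (common-f at J2 fixed by 1)
#2 |J1  (J1: bond 0 brought flow, rest push out)

b0 stroke→J2
b1 stroke→I1
b2 stroke→J1
b3 stroke→J1
b4 stroke→J2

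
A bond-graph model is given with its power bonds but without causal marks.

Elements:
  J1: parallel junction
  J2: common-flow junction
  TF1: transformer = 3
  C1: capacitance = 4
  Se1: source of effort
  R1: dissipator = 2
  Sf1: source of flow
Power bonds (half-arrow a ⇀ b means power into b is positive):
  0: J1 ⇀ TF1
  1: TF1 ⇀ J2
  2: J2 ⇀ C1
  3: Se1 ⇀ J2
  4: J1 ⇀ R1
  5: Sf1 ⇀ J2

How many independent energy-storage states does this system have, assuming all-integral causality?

1  (C1 all integral)

bond 3 →J2  (source Se1 imposes e)
bond 5 →Sf1  (source Sf1 imposes f)
bond 1 →J2  (1-jn J2 has f-setter on 5)
bond 2 →J2  (1-jn J2 has f-setter on 5)
bond 0 →TF1  (TF1 one-in-one-out from 1)
bond 4 →J1  (J1 needs exactly one e-in)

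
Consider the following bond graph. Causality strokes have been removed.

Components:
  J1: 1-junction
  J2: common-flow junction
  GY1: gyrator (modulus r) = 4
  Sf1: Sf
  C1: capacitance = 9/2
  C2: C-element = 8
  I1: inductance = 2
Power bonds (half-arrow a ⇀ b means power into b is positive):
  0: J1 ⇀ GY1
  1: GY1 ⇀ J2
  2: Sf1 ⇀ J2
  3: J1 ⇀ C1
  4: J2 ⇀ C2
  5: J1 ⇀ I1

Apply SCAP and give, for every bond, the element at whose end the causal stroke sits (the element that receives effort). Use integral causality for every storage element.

β2 →Sf1  (source Sf1 imposes f)
β1 →J2  (1-jn J2 has f-setter on 2)
β4 →J2  (J2 flow already set via bond 2)
β0 →J1  (through GY1, causality inverts; strokes same side of GY1)
β3 →J1  (C1 outputs effort q/C1)
β5 →I1  (J1 needs exactly one f-in)

bond 0 stroke→J1
bond 1 stroke→J2
bond 2 stroke→Sf1
bond 3 stroke→J1
bond 4 stroke→J2
bond 5 stroke→I1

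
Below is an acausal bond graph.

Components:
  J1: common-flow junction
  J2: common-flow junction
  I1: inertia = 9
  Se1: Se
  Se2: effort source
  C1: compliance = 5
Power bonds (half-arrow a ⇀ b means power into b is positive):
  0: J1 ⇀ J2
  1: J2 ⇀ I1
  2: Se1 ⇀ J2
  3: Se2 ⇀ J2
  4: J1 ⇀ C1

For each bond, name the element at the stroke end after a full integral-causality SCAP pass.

#2 stroke→J2  (Se1 (Se) sets effort on bond)
#3 stroke→J2  (Se2 fixes effort; stroke away)
#1 stroke→I1  (prefer integral on I1)
#0 stroke→J2  (J2 flow already set via bond 1)
#4 stroke→J1  (J1 flow already set via bond 0)

bond 0 →J2
bond 1 →I1
bond 2 →J2
bond 3 →J2
bond 4 →J1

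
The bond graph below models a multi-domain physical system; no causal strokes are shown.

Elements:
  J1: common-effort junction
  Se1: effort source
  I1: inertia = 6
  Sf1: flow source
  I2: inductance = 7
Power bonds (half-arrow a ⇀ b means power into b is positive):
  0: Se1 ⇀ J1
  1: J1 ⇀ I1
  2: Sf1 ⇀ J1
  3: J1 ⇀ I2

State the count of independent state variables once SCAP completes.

2  (I1, I2 all integral)

#0 |J1  (Se1 (Se) sets effort on bond)
#2 |Sf1  (Sf1 (Sf) sets flow on bond)
#1 |I1  (J1 effort already set via bond 0)
#3 |I2  (J1 effort already set via bond 0)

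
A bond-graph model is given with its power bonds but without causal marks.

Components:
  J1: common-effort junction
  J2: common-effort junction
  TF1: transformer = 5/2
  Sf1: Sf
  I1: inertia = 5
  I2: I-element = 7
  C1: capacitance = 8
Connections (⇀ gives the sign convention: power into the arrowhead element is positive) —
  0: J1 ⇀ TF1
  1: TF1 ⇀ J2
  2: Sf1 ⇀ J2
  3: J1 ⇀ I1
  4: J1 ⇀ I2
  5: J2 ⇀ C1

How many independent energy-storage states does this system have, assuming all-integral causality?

#2 →Sf1  (Sf1: flow source, stroke at near end)
#3 →I1  (prefer integral on I1)
#4 →I2  (I2: I, integral causality)
#0 →J1  (closing 0-jn rule on J1)
#1 →TF1  (TF1: transformer flips bond 0)
#5 →J2  (J2 needs exactly one e-in)

3  (C1, I1, I2 all integral)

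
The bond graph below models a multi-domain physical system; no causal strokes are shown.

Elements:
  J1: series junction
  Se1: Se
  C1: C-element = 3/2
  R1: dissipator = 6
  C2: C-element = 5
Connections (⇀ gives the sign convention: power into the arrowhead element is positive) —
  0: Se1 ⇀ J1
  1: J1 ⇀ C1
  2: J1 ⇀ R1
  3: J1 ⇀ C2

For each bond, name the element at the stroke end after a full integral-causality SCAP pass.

b0 |J1  (Se1: effort source, stroke at far end)
b1 |J1  (C1 outputs effort q/C1)
b3 |J1  (C2 integral (e out))
b2 |R1  (J1 needs exactly one f-in)

β0 stroke→J1
β1 stroke→J1
β2 stroke→R1
β3 stroke→J1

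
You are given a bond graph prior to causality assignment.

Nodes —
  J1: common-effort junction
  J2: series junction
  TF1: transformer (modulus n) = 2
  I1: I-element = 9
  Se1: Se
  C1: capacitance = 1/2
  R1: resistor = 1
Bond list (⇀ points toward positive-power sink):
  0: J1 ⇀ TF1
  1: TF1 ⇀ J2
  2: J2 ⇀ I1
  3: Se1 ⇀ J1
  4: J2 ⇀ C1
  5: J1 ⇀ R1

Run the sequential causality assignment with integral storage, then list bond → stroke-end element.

b3 stroke→J1  (Se1: effort source, stroke at far end)
b0 stroke→TF1  (J1 effort already set via bond 3)
b5 stroke→R1  (J1 effort already set via bond 3)
b1 stroke→J2  (through TF1, causality passes straight; one stroke at TF1)
b2 stroke→I1  (I1 integral (f out))
b4 stroke→J2  (common-f at J2 fixed by 2)

β0 →TF1
β1 →J2
β2 →I1
β3 →J1
β4 →J2
β5 →R1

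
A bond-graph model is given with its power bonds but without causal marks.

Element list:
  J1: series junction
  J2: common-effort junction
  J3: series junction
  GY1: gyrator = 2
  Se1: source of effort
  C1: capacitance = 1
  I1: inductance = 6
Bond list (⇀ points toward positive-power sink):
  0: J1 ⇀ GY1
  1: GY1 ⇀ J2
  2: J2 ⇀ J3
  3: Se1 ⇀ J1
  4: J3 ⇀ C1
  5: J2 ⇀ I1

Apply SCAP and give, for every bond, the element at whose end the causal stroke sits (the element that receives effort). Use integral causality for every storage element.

b0 →GY1
b1 →GY1
b2 →J2
b3 →J1
b4 →J3
b5 →I1

#3 →J1  (Se1: effort source, stroke at far end)
#0 →GY1  (J1 needs exactly one f-in)
#1 →GY1  (GY1: gyrator matches bond 0)
#4 →J3  (C1 integral (e out))
#2 →J2  (J3 needs exactly one f-in)
#5 →I1  (0-jn J2 has e-setter on 2)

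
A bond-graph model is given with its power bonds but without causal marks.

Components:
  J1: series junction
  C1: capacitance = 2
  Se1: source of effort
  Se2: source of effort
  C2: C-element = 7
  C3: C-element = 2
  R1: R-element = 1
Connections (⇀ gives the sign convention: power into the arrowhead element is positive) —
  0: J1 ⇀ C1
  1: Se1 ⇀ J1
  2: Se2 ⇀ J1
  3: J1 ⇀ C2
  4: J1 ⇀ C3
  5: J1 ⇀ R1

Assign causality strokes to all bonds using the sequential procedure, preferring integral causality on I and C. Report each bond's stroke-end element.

bond 0 |J1
bond 1 |J1
bond 2 |J1
bond 3 |J1
bond 4 |J1
bond 5 |R1

#1 |J1  (Se1 (Se) sets effort on bond)
#2 |J1  (Se2 fixes effort; stroke away)
#0 |J1  (C1: C, integral causality)
#3 |J1  (C2 integral (e out))
#4 |J1  (C3 integral (e out))
#5 |R1  (only one flow-in slot at J1)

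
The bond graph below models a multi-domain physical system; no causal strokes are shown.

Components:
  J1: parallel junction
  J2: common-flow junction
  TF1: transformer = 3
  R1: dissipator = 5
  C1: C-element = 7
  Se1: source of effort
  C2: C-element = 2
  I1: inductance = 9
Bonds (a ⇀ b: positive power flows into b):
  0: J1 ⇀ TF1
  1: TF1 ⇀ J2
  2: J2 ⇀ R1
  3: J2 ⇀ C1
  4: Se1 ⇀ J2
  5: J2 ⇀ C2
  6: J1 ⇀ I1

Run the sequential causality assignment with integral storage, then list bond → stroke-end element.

b4 stroke at J2  (source Se1 imposes e)
b3 stroke at J2  (C1 integral (e out))
b5 stroke at J2  (C2 outputs effort q/C2)
b6 stroke at I1  (prefer integral on I1)
b0 stroke at J1  (J1 needs exactly one e-in)
b1 stroke at TF1  (TF TF1: opposite of bond 0)
b2 stroke at J2  (J2 flow already set via bond 1)

bond 0 |J1
bond 1 |TF1
bond 2 |J2
bond 3 |J2
bond 4 |J2
bond 5 |J2
bond 6 |I1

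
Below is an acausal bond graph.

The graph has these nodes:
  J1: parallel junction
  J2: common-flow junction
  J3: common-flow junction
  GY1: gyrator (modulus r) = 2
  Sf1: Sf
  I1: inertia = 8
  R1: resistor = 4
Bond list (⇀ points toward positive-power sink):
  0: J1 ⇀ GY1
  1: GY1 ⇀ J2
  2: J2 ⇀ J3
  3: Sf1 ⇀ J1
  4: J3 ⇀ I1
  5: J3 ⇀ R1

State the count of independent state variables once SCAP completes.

bond 3 |Sf1  (source Sf1 imposes f)
bond 0 |J1  (closing 0-jn rule on J1)
bond 1 |J2  (GY1: gyrator matches bond 0)
bond 2 |J3  (J2 needs exactly one f-in)
bond 4 |I1  (prefer integral on I1)
bond 5 |J3  (J3 flow already set via bond 4)

1  (I1 all integral)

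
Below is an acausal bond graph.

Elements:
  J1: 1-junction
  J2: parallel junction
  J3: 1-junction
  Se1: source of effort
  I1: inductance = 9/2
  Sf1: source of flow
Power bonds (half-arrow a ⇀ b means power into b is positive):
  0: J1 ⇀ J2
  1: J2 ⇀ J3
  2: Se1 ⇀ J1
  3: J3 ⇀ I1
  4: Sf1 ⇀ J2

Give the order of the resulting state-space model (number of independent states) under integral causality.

β2 stroke at J1  (Se1: effort source, stroke at far end)
β4 stroke at Sf1  (source Sf1 imposes f)
β0 stroke at J2  (closing 1-jn rule on J1)
β1 stroke at J3  (J2 effort already set via bond 0)
β3 stroke at I1  (closing 1-jn rule on J3)

1  (I1 all integral)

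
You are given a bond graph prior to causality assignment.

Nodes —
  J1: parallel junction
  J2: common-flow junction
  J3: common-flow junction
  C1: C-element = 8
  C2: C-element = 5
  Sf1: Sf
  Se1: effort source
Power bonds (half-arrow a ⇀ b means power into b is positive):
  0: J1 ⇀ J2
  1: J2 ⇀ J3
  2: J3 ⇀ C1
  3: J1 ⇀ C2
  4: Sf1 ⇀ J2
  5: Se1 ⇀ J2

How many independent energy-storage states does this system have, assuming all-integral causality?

#4 |Sf1  (Sf1: flow source, stroke at near end)
#5 |J2  (Se1 fixes effort; stroke away)
#0 |J2  (1-jn J2 has f-setter on 4)
#1 |J2  (common-f at J2 fixed by 4)
#2 |J3  (1-jn J3 has f-setter on 1)
#3 |J1  (closing 0-jn rule on J1)

2  (C1, C2 all integral)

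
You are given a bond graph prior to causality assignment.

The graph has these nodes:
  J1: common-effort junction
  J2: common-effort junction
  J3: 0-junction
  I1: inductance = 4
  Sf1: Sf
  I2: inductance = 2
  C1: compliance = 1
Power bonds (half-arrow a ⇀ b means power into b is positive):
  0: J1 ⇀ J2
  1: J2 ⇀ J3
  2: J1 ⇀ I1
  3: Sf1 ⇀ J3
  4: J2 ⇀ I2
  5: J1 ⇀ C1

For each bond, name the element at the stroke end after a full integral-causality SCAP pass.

β3 stroke at Sf1  (source Sf1 imposes f)
β1 stroke at J3  (J3 needs exactly one e-in)
β2 stroke at I1  (prefer integral on I1)
β4 stroke at I2  (I2 integral (f out))
β0 stroke at J2  (only one effort-in slot at J2)
β5 stroke at J1  (J1: last free bond brings effort in)

bond 0 stroke→J2
bond 1 stroke→J3
bond 2 stroke→I1
bond 3 stroke→Sf1
bond 4 stroke→I2
bond 5 stroke→J1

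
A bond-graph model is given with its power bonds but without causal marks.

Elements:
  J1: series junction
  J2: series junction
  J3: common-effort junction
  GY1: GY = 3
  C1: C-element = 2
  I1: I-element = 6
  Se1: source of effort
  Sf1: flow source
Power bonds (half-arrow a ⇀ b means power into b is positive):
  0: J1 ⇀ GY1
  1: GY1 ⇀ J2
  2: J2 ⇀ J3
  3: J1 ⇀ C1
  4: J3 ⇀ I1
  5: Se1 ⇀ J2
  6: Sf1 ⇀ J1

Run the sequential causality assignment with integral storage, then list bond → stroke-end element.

#5 stroke→J2  (source Se1 imposes e)
#6 stroke→Sf1  (Sf1 (Sf) sets flow on bond)
#0 stroke→J1  (J1 flow already set via bond 6)
#3 stroke→J1  (J1 flow already set via bond 6)
#1 stroke→J2  (GY1: gyrator matches bond 0)
#2 stroke→J3  (J2: last free bond brings flow in)
#4 stroke→I1  (0-jn J3 has e-setter on 2)

β0 stroke at J1
β1 stroke at J2
β2 stroke at J3
β3 stroke at J1
β4 stroke at I1
β5 stroke at J2
β6 stroke at Sf1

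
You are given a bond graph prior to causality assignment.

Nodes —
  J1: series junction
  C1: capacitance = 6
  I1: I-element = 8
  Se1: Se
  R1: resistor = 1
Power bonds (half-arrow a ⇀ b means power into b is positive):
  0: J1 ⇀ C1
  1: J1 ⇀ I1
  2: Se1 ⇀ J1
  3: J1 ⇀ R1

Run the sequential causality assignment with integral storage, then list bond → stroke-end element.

#2 stroke→J1  (source Se1 imposes e)
#0 stroke→J1  (C1 outputs effort q/C1)
#1 stroke→I1  (I1: I, integral causality)
#3 stroke→J1  (1-jn J1 has f-setter on 1)

bond 0 →J1
bond 1 →I1
bond 2 →J1
bond 3 →J1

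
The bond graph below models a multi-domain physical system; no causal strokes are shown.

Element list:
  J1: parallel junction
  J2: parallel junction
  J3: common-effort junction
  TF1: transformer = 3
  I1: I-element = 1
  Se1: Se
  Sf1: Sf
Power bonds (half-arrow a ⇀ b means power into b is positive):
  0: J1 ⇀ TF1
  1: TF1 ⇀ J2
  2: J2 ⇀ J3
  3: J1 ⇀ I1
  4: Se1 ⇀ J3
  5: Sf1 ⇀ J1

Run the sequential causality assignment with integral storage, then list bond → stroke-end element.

β4 stroke→J3  (source Se1 imposes e)
β5 stroke→Sf1  (Sf1 (Sf) sets flow on bond)
β2 stroke→J2  (common-e at J3 fixed by 4)
β1 stroke→TF1  (0-jn J2 has e-setter on 2)
β0 stroke→J1  (TF TF1: opposite of bond 1)
β3 stroke→I1  (0-jn J1 has e-setter on 0)

b0 stroke→J1
b1 stroke→TF1
b2 stroke→J2
b3 stroke→I1
b4 stroke→J3
b5 stroke→Sf1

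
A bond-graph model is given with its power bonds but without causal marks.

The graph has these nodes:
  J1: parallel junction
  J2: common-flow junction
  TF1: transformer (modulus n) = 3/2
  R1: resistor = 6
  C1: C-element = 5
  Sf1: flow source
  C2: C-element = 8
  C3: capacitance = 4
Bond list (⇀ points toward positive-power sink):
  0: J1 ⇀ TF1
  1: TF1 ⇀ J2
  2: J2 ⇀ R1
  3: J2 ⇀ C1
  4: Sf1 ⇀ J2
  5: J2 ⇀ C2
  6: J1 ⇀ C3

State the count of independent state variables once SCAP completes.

b4 stroke→Sf1  (Sf1 (Sf) sets flow on bond)
b1 stroke→J2  (1-jn J2 has f-setter on 4)
b2 stroke→J2  (common-f at J2 fixed by 4)
b3 stroke→J2  (common-f at J2 fixed by 4)
b5 stroke→J2  (J2 flow already set via bond 4)
b0 stroke→TF1  (through TF1, causality passes straight; one stroke at TF1)
b6 stroke→J1  (closing 0-jn rule on J1)

3  (C1, C2, C3 all integral)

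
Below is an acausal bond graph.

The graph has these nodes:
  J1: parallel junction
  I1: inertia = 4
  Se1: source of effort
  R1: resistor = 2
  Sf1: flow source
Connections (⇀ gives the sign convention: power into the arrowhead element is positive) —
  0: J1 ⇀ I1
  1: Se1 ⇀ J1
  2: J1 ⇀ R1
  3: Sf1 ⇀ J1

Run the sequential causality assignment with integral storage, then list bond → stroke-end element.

bond 0 →I1
bond 1 →J1
bond 2 →R1
bond 3 →Sf1

#1 →J1  (Se1 fixes effort; stroke away)
#3 →Sf1  (Sf1 (Sf) sets flow on bond)
#0 →I1  (J1: bond 1 brought effort, rest push out)
#2 →R1  (J1: bond 1 brought effort, rest push out)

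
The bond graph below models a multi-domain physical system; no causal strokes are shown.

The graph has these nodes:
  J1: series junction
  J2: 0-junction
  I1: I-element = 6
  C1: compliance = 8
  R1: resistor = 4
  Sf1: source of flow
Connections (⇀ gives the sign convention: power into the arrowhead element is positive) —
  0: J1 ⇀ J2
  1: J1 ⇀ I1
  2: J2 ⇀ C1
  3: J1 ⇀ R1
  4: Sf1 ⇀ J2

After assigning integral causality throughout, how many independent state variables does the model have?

b4 stroke at Sf1  (Sf1 (Sf) sets flow on bond)
b1 stroke at I1  (I1 integral (f out))
b0 stroke at J1  (common-f at J1 fixed by 1)
b3 stroke at J1  (J1: bond 1 brought flow, rest push out)
b2 stroke at J2  (closing 0-jn rule on J2)

2  (C1, I1 all integral)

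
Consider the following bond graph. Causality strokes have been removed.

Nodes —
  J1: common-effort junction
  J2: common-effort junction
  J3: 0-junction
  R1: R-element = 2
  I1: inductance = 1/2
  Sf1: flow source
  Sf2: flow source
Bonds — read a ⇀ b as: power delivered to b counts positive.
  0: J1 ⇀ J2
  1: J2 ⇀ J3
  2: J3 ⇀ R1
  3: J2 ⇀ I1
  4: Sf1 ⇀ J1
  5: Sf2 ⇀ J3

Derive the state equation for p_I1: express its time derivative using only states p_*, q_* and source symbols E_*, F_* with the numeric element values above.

dp_I1/dt = 2*F_Sf1 + 2*F_Sf2 - 4*p_I1

#4 →Sf1  (Sf1 (Sf) sets flow on bond)
#5 →Sf2  (Sf2: flow source, stroke at near end)
#0 →J1  (J1: last free bond brings effort in)
#3 →I1  (I1 outputs flow p/I1)
#1 →J2  (only one effort-in slot at J2)
#2 →J3  (only one effort-in slot at J3)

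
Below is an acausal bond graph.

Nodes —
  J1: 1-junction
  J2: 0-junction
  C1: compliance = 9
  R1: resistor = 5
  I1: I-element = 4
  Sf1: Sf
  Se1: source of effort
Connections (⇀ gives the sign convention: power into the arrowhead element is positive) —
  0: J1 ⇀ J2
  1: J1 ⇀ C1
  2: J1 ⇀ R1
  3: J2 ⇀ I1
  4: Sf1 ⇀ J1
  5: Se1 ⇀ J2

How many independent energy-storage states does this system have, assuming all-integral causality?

2  (C1, I1 all integral)

b4 |Sf1  (Sf1: flow source, stroke at near end)
b5 |J2  (Se1 (Se) sets effort on bond)
b0 |J1  (common-f at J1 fixed by 4)
b1 |J1  (common-f at J1 fixed by 4)
b2 |J1  (1-jn J1 has f-setter on 4)
b3 |I1  (common-e at J2 fixed by 5)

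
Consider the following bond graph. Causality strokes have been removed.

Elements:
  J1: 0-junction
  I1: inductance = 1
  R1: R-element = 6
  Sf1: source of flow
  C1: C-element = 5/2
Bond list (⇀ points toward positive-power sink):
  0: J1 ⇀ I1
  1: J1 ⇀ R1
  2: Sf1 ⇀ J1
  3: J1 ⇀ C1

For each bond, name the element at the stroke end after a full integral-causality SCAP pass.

bond 0 →I1
bond 1 →R1
bond 2 →Sf1
bond 3 →J1

#2 |Sf1  (Sf1 (Sf) sets flow on bond)
#0 |I1  (prefer integral on I1)
#3 |J1  (C1 outputs effort q/C1)
#1 |R1  (0-jn J1 has e-setter on 3)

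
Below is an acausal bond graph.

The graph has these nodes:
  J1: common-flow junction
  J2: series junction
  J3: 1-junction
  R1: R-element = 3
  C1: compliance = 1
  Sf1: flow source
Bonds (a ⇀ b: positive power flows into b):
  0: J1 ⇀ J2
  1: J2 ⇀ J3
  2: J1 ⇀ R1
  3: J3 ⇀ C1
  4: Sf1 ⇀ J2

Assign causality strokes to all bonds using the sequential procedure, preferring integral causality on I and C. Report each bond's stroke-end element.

b4 stroke at Sf1  (Sf1 fixes flow; stroke at Sf1)
b0 stroke at J2  (common-f at J2 fixed by 4)
b1 stroke at J2  (J2 flow already set via bond 4)
b3 stroke at J3  (J3: bond 1 brought flow, rest push out)
b2 stroke at J1  (J1: bond 0 brought flow, rest push out)

b0 →J2
b1 →J2
b2 →J1
b3 →J3
b4 →Sf1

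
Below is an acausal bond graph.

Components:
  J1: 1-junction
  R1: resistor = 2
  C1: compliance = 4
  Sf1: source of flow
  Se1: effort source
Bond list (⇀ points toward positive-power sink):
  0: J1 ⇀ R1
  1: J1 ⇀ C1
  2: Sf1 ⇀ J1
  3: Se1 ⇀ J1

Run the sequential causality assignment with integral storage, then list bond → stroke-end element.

b2 →Sf1  (source Sf1 imposes f)
b3 →J1  (Se1: effort source, stroke at far end)
b0 →J1  (J1: bond 2 brought flow, rest push out)
b1 →J1  (J1 flow already set via bond 2)

b0 |J1
b1 |J1
b2 |Sf1
b3 |J1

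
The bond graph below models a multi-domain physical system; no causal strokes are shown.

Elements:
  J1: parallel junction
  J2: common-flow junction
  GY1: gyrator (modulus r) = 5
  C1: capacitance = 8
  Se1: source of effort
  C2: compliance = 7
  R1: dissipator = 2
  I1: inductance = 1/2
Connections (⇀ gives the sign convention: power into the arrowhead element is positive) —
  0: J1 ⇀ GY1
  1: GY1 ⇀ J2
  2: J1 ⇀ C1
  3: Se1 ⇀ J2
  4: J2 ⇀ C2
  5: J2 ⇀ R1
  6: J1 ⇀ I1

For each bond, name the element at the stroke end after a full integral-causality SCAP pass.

β0 stroke at GY1
β1 stroke at GY1
β2 stroke at J1
β3 stroke at J2
β4 stroke at J2
β5 stroke at J2
β6 stroke at I1

bond 3 stroke→J2  (source Se1 imposes e)
bond 2 stroke→J1  (C1 outputs effort q/C1)
bond 0 stroke→GY1  (J1: bond 2 brought effort, rest push out)
bond 6 stroke→I1  (J1 effort already set via bond 2)
bond 1 stroke→GY1  (GY GY1: same side as bond 0)
bond 4 stroke→J2  (J2: bond 1 brought flow, rest push out)
bond 5 stroke→J2  (J2: bond 1 brought flow, rest push out)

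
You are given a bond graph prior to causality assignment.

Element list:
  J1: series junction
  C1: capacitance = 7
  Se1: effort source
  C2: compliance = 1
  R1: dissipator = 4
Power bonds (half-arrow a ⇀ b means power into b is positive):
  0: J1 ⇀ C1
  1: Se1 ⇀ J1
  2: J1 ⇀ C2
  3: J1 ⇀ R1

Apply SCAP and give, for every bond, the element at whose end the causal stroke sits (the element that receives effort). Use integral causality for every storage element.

#1 stroke→J1  (Se1 fixes effort; stroke away)
#0 stroke→J1  (C1 integral (e out))
#2 stroke→J1  (C2 outputs effort q/C2)
#3 stroke→R1  (J1 needs exactly one f-in)

#0 →J1
#1 →J1
#2 →J1
#3 →R1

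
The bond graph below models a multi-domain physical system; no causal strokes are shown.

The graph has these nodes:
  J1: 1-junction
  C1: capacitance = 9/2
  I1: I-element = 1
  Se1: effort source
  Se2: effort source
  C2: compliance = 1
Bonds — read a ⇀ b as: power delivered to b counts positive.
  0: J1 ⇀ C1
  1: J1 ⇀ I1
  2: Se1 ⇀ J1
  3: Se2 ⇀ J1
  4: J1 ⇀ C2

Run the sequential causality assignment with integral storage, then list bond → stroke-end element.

bond 2 →J1  (Se1: effort source, stroke at far end)
bond 3 →J1  (Se2 (Se) sets effort on bond)
bond 0 →J1  (C1 outputs effort q/C1)
bond 1 →I1  (I1 integral (f out))
bond 4 →J1  (J1: bond 1 brought flow, rest push out)

b0 |J1
b1 |I1
b2 |J1
b3 |J1
b4 |J1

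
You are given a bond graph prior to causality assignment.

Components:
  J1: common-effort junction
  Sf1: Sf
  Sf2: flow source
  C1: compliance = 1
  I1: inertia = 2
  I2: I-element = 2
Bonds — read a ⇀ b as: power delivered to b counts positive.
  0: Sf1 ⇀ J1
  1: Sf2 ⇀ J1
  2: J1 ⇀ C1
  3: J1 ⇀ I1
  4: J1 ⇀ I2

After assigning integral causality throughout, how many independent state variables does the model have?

3  (C1, I1, I2 all integral)

bond 0 stroke at Sf1  (Sf1 fixes flow; stroke at Sf1)
bond 1 stroke at Sf2  (source Sf2 imposes f)
bond 2 stroke at J1  (C1: C, integral causality)
bond 3 stroke at I1  (J1: bond 2 brought effort, rest push out)
bond 4 stroke at I2  (J1 effort already set via bond 2)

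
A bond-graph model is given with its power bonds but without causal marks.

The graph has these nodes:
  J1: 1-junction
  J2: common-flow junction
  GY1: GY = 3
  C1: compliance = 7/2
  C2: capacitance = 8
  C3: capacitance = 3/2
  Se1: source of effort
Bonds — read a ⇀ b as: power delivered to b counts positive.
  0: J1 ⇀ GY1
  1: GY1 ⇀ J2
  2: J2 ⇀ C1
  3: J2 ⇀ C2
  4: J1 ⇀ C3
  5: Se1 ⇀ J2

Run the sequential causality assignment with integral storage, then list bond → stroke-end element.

b0 |GY1
b1 |GY1
b2 |J2
b3 |J2
b4 |J1
b5 |J2

b5 →J2  (Se1 (Se) sets effort on bond)
b2 →J2  (prefer integral on C1)
b3 →J2  (C2: C, integral causality)
b1 →GY1  (closing 1-jn rule on J2)
b0 →GY1  (GY1: gyrator matches bond 1)
b4 →J1  (J1: bond 0 brought flow, rest push out)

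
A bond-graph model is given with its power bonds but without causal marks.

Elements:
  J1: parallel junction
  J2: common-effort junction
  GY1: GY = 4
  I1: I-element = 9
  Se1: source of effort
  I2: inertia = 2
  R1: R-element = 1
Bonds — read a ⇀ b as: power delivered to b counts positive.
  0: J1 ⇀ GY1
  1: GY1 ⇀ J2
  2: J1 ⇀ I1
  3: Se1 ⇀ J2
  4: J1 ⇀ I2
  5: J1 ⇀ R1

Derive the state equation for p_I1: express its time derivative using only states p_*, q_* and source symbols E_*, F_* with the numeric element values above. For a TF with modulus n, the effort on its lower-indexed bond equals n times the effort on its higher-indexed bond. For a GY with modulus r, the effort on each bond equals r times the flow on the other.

β3 →J2  (Se1: effort source, stroke at far end)
β1 →GY1  (0-jn J2 has e-setter on 3)
β0 →GY1  (through GY1, causality inverts; strokes same side of GY1)
β2 →I1  (prefer integral on I1)
β4 →I2  (prefer integral on I2)
β5 →J1  (J1: last free bond brings effort in)

dp_I1/dt = -E_Se1/4 - p_I1/9 - p_I2/2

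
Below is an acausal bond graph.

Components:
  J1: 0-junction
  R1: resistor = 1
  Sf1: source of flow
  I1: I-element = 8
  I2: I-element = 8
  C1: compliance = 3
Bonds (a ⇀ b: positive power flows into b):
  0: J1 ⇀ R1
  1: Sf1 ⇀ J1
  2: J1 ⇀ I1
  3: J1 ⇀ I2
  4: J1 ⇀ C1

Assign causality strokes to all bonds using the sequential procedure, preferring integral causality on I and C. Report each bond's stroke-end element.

β1 |Sf1  (Sf1 fixes flow; stroke at Sf1)
β2 |I1  (I1 integral (f out))
β3 |I2  (prefer integral on I2)
β4 |J1  (C1 outputs effort q/C1)
β0 |R1  (0-jn J1 has e-setter on 4)

#0 stroke→R1
#1 stroke→Sf1
#2 stroke→I1
#3 stroke→I2
#4 stroke→J1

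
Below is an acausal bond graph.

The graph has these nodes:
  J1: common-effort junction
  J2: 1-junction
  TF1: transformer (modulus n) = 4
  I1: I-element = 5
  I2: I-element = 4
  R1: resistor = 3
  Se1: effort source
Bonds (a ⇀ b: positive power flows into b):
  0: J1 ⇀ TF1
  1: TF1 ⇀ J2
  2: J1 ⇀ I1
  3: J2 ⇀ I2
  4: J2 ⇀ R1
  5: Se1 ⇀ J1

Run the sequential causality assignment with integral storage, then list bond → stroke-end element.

bond 0 stroke at TF1
bond 1 stroke at J2
bond 2 stroke at I1
bond 3 stroke at I2
bond 4 stroke at J2
bond 5 stroke at J1

b5 |J1  (Se1 fixes effort; stroke away)
b0 |TF1  (J1: bond 5 brought effort, rest push out)
b2 |I1  (J1 effort already set via bond 5)
b1 |J2  (TF TF1: opposite of bond 0)
b3 |I2  (I2 outputs flow p/I2)
b4 |J2  (1-jn J2 has f-setter on 3)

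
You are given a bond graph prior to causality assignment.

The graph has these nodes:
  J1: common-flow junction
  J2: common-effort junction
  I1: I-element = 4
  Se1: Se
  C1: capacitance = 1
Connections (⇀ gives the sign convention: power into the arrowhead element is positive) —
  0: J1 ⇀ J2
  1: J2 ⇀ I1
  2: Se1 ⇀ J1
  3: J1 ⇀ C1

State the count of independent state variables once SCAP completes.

b2 stroke→J1  (Se1 fixes effort; stroke away)
b1 stroke→I1  (prefer integral on I1)
b0 stroke→J2  (J2: last free bond brings effort in)
b3 stroke→J1  (1-jn J1 has f-setter on 0)

2  (C1, I1 all integral)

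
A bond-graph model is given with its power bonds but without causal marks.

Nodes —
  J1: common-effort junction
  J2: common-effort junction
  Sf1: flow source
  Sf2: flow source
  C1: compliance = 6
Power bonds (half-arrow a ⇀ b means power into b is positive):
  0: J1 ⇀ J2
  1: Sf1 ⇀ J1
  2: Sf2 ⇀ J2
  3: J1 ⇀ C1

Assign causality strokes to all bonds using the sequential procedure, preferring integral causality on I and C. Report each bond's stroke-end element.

#1 stroke at Sf1  (Sf1 (Sf) sets flow on bond)
#2 stroke at Sf2  (source Sf2 imposes f)
#0 stroke at J2  (closing 0-jn rule on J2)
#3 stroke at J1  (J1: last free bond brings effort in)

β0 |J2
β1 |Sf1
β2 |Sf2
β3 |J1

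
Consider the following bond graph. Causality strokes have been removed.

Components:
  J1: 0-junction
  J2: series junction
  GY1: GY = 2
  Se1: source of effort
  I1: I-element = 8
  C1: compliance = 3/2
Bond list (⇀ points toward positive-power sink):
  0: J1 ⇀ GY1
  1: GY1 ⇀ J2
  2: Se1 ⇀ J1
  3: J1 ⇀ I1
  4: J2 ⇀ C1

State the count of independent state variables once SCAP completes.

2  (C1, I1 all integral)

#2 →J1  (Se1 fixes effort; stroke away)
#0 →GY1  (0-jn J1 has e-setter on 2)
#3 →I1  (common-e at J1 fixed by 2)
#1 →GY1  (through GY1, causality inverts; strokes same side of GY1)
#4 →J2  (1-jn J2 has f-setter on 1)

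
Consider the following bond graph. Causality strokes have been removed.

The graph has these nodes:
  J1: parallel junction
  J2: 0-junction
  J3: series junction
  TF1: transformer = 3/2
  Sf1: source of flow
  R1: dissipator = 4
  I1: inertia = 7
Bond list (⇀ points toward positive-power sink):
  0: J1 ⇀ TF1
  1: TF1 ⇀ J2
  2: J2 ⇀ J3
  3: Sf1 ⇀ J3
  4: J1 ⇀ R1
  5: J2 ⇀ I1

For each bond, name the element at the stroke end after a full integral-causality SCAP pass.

b0 stroke→TF1
b1 stroke→J2
b2 stroke→J3
b3 stroke→Sf1
b4 stroke→J1
b5 stroke→I1

bond 3 →Sf1  (Sf1 fixes flow; stroke at Sf1)
bond 2 →J3  (common-f at J3 fixed by 3)
bond 5 →I1  (prefer integral on I1)
bond 1 →J2  (J2 needs exactly one e-in)
bond 0 →TF1  (TF TF1: opposite of bond 1)
bond 4 →J1  (J1: last free bond brings effort in)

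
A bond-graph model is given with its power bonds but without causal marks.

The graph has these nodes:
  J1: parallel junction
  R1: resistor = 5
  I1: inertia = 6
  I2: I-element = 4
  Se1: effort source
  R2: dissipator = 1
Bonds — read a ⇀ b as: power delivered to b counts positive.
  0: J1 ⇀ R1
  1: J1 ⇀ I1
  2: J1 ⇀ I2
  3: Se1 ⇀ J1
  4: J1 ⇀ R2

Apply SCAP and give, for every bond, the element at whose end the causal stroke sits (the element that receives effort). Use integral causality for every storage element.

b0 →R1
b1 →I1
b2 →I2
b3 →J1
b4 →R2

β3 |J1  (source Se1 imposes e)
β0 |R1  (J1: bond 3 brought effort, rest push out)
β1 |I1  (J1 effort already set via bond 3)
β2 |I2  (J1 effort already set via bond 3)
β4 |R2  (common-e at J1 fixed by 3)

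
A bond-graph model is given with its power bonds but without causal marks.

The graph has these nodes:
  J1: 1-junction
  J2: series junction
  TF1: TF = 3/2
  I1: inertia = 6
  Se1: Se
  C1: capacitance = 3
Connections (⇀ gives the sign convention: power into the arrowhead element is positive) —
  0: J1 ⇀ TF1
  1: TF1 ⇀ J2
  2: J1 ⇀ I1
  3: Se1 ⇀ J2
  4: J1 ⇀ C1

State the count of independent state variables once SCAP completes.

β3 stroke at J2  (source Se1 imposes e)
β1 stroke at TF1  (J2 needs exactly one f-in)
β0 stroke at J1  (TF1 one-in-one-out from 1)
β2 stroke at I1  (I1 integral (f out))
β4 stroke at J1  (common-f at J1 fixed by 2)

2  (C1, I1 all integral)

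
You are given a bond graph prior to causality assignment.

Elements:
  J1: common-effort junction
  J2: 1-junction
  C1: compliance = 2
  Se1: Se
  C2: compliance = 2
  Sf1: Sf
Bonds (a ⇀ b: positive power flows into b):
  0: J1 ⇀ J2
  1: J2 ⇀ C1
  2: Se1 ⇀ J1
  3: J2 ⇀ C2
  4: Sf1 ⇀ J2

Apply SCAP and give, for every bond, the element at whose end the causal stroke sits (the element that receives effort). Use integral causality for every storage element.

bond 2 |J1  (Se1 fixes effort; stroke away)
bond 4 |Sf1  (Sf1 (Sf) sets flow on bond)
bond 0 |J2  (0-jn J1 has e-setter on 2)
bond 1 |J2  (J2: bond 4 brought flow, rest push out)
bond 3 |J2  (common-f at J2 fixed by 4)

b0 |J2
b1 |J2
b2 |J1
b3 |J2
b4 |Sf1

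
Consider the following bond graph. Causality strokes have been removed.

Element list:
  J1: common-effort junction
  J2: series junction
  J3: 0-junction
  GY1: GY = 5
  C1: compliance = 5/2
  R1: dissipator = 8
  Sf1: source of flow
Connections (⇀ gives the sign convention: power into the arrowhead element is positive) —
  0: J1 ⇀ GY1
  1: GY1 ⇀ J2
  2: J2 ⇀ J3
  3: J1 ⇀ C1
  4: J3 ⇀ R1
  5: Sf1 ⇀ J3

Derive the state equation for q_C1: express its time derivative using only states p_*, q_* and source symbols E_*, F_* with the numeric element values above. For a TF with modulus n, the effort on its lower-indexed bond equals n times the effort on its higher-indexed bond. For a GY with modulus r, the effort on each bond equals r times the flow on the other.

β5 stroke→Sf1  (source Sf1 imposes f)
β3 stroke→J1  (C1 outputs effort q/C1)
β0 stroke→GY1  (0-jn J1 has e-setter on 3)
β1 stroke→GY1  (GY1: gyrator matches bond 0)
β2 stroke→J2  (1-jn J2 has f-setter on 1)
β4 stroke→J3  (closing 0-jn rule on J3)

dq_C1/dt = -8*F_Sf1/5 - 16*q_C1/125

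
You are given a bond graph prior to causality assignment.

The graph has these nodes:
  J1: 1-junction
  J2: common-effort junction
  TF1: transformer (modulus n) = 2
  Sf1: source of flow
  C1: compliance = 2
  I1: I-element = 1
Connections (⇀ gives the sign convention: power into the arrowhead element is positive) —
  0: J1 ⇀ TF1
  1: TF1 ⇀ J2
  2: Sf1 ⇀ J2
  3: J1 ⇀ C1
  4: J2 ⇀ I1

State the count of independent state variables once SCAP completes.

b2 stroke→Sf1  (Sf1 fixes flow; stroke at Sf1)
b3 stroke→J1  (prefer integral on C1)
b0 stroke→TF1  (J1 needs exactly one f-in)
b1 stroke→J2  (through TF1, causality passes straight; one stroke at TF1)
b4 stroke→I1  (J2: bond 1 brought effort, rest push out)

2  (C1, I1 all integral)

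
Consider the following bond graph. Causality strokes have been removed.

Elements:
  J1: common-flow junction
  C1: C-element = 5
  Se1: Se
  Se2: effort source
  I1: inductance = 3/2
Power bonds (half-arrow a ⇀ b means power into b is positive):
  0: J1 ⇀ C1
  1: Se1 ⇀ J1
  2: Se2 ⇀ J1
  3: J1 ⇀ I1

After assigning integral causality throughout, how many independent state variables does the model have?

2  (C1, I1 all integral)

b1 →J1  (Se1: effort source, stroke at far end)
b2 →J1  (Se2 fixes effort; stroke away)
b0 →J1  (C1 integral (e out))
b3 →I1  (J1: last free bond brings flow in)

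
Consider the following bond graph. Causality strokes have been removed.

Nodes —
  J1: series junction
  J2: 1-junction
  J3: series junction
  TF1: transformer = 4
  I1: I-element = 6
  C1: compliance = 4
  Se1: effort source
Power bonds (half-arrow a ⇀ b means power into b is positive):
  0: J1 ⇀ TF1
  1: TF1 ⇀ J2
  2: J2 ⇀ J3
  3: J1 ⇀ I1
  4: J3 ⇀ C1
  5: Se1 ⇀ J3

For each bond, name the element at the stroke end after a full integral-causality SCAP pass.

β5 stroke at J3  (Se1 fixes effort; stroke away)
β3 stroke at I1  (I1 outputs flow p/I1)
β0 stroke at J1  (common-f at J1 fixed by 3)
β1 stroke at TF1  (TF1 one-in-one-out from 0)
β2 stroke at J2  (J2 flow already set via bond 1)
β4 stroke at J3  (J3 flow already set via bond 2)

#0 →J1
#1 →TF1
#2 →J2
#3 →I1
#4 →J3
#5 →J3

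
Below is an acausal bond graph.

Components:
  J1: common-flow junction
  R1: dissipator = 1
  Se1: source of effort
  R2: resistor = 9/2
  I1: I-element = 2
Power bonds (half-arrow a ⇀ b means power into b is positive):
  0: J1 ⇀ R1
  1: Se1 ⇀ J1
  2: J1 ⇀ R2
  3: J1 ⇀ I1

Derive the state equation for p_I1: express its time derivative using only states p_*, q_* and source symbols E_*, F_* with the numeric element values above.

dp_I1/dt = E_Se1 - 11*p_I1/4

b1 |J1  (Se1 fixes effort; stroke away)
b3 |I1  (I1 integral (f out))
b0 |J1  (J1 flow already set via bond 3)
b2 |J1  (J1 flow already set via bond 3)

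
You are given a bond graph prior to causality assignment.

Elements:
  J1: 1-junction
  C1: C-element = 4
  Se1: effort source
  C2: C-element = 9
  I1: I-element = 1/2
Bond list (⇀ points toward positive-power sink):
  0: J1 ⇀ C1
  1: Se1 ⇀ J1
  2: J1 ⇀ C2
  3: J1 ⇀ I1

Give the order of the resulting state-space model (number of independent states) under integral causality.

#1 stroke at J1  (Se1 fixes effort; stroke away)
#0 stroke at J1  (C1 integral (e out))
#2 stroke at J1  (prefer integral on C2)
#3 stroke at I1  (J1 needs exactly one f-in)

3  (C1, C2, I1 all integral)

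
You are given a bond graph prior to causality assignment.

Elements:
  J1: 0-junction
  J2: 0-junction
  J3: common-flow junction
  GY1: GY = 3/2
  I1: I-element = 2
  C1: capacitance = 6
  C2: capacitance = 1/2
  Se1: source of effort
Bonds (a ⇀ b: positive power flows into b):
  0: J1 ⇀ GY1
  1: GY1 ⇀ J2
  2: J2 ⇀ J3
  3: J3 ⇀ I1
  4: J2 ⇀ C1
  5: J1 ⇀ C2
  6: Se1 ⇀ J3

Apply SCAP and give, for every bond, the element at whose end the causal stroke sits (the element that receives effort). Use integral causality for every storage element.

bond 6 |J3  (source Se1 imposes e)
bond 3 |I1  (I1 outputs flow p/I1)
bond 2 |J3  (common-f at J3 fixed by 3)
bond 4 |J2  (C1 outputs effort q/C1)
bond 1 |GY1  (J2 effort already set via bond 4)
bond 0 |GY1  (GY1 both-in/both-out from 1)
bond 5 |J1  (closing 0-jn rule on J1)

bond 0 stroke→GY1
bond 1 stroke→GY1
bond 2 stroke→J3
bond 3 stroke→I1
bond 4 stroke→J2
bond 5 stroke→J1
bond 6 stroke→J3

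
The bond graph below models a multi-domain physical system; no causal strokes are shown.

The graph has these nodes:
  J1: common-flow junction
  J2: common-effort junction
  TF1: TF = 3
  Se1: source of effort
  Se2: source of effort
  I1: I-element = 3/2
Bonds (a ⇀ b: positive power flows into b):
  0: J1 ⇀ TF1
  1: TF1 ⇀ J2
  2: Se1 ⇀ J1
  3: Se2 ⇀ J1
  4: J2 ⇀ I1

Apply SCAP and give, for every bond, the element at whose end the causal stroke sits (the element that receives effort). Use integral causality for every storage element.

b2 |J1  (Se1: effort source, stroke at far end)
b3 |J1  (Se2: effort source, stroke at far end)
b0 |TF1  (J1 needs exactly one f-in)
b1 |J2  (TF1: transformer flips bond 0)
b4 |I1  (0-jn J2 has e-setter on 1)

β0 →TF1
β1 →J2
β2 →J1
β3 →J1
β4 →I1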